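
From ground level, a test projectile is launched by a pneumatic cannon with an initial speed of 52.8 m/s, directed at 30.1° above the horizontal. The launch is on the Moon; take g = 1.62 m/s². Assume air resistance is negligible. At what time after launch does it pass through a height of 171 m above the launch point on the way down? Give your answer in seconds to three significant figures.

23.8 s

Components: vₓ = 52.80 cos 30.1° = 45.68 m/s, v_y0 = 52.80 sin 30.1° = 26.48 m/s.
Set y = v_y0 t − ½ g t² = 171: 0.8100 t² − 26.48 t + 171 = 0.
Quadratic formula: t = (26.48 ± √147.14) / 1.62 = (26.48 ± 12.13) / 1.62 → t = 8.858 s or 23.83 s.
The descending-branch root is 23.83 s.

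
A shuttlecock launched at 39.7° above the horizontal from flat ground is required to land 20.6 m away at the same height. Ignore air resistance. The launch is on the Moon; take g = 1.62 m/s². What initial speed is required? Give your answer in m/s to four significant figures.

Level-ground range: R = v₀² sin(2θ)/g, so v₀ = √(gR / sin 2θ).
v₀ = √(1.62 × 20.6 / sin 79.40°) = √(33.37 / 0.9829) = √33.951 = 5.827 m/s.

5.827 m/s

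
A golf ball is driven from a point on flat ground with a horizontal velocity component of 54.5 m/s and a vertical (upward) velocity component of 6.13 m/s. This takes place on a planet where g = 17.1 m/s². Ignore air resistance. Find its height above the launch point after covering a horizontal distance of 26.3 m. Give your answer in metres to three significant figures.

0.967 m

x = vₓ t ⇒ t = 26.3/54.50 = 0.4826 s.
Height: y = v_y0 t − ½ g t² = 6.130 × 0.4826 − 8.550 × 0.4826² = 2.958 − 1.991 = 0.9671 m.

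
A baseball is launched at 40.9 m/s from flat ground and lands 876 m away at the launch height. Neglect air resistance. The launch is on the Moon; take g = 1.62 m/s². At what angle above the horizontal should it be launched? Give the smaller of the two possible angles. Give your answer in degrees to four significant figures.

R = v₀² sin 2θ / g gives sin 2θ = gR/v₀² = 1.62·876/40.9² = 0.8483.
2θ = 58.03° or 180° − 58.03° = 122.0°, so θ = 29.02° or 60.98°.
The smaller angle is 29.02°.

29.02°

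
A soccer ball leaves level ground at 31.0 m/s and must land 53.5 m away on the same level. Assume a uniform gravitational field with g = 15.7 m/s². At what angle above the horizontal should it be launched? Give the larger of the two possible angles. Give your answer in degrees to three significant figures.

R = v₀² sin 2θ / g gives sin 2θ = gR/v₀² = 15.7·53.5/31.0² = 0.8740.
2θ = 60.93° or 180° − 60.93° = 119.1°, so θ = 30.47° or 59.53°.
The larger angle is 59.53°.

59.5°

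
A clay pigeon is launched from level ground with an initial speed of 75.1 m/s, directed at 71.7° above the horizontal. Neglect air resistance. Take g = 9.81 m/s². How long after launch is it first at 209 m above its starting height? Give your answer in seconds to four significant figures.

vₓ = 75.10 cos 71.7° = 23.58 m/s; v_y0 = 75.10 sin 71.7° = 71.30 m/s.
Height y(t) = 71.30 t − 4.905 t² = 209 gives 4.905 t² − 71.30 t + 209 = 0.
Quadratic formula: t = (71.30 ± √983.37) / 9.81 = (71.30 ± 31.36) / 9.81 → t = 4.072 s or 10.46 s.
The first (ascending) time is 4.072 s.

4.072 s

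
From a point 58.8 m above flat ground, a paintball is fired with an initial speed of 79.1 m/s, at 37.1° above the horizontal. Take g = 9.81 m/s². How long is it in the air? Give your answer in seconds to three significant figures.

10.8 s

Components: vₓ = 79.10 cos 37.1° = 63.09 m/s, v_y0 = 79.10 sin 37.1° = 47.71 m/s.
Vertical motion (up positive, ground at y = 0): 4.905 t² − (47.71) t − 58.8 = 0, so t = (47.71 + √(47.71² + 2·9.81·58.8)) / 9.81 = (47.71 + 58.57) / 9.81 = 10.83 s.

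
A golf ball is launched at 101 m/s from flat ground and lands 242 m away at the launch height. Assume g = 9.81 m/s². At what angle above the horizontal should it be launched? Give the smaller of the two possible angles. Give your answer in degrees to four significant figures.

6.729°

R = v₀² sin 2θ / g gives sin 2θ = gR/v₀² = 9.81·242/101² = 0.2327.
2θ = 13.46° or 180° − 13.46° = 166.5°, so θ = 6.729° or 83.27°.
The smaller angle is 6.729°.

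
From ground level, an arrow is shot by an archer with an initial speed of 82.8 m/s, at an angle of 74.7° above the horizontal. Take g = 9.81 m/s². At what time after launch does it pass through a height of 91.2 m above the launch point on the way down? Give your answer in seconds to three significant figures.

vₓ = 82.80 cos 74.7° = 21.85 m/s; v_y0 = 82.80 sin 74.7° = 79.87 m/s.
Height y(t) = 79.87 t − 4.905 t² = 91.2 gives 4.905 t² − 79.87 t + 91.2 = 0.
t = [79.87 ± √(79.87² − 2·9.81·91.2)] / 9.81 = (79.87 ± 67.74) / 9.81, so t = 1.236 s or t = 15.05 s.
The descending-branch root is 15.05 s.

15.0 s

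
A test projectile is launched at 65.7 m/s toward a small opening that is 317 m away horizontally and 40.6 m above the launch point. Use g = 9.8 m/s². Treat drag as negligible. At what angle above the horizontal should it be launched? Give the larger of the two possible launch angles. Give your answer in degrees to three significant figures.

Trajectory: y = x tanθ − g x² (1 + tan²θ)/(2v₀²). With x = 317, y = 40.6, v₀ = 65.7, g = 9.80:
114.1 tan²θ − 317 tanθ + (154.7) = 0.
tanθ = [317 ± √(317² − 4 × 114.1 × (154.7))] / (2 × 114.1) = (317 ± 173.0) / 228.1, giving tanθ = 0.6314 or 2.148.
θ = 32.27° or 65.03°; the larger is 65.03°.

65.0°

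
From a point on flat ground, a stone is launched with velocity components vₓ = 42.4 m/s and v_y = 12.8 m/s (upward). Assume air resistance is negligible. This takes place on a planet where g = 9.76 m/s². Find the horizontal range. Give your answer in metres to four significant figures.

111.2 m

Time aloft: T = 2 v_y0 / g = 2 × 12.80 / 9.76 = 2.623 s.
Range: R = vₓ T = 42.40 × 2.623 = 111.2 m.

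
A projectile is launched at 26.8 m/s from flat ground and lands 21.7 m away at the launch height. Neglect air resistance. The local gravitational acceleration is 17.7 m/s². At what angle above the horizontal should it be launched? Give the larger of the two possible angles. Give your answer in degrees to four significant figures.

R = v₀² sin 2θ / g gives sin 2θ = gR/v₀² = 17.7·21.7/26.8² = 0.5348.
2θ = 32.33° or 180° − 32.33° = 147.7°, so θ = 16.16° or 73.84°.
The larger angle is 73.84°.

73.84°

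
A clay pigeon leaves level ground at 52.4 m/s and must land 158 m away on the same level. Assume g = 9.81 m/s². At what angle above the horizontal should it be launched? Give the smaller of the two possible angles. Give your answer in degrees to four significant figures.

17.18°

From R = (v₀²/g) sin 2θ: sin 2θ = 9.81 × 158 / 2745.8 = 0.5645.
2θ = 34.37° or 180° − 34.37° = 145.6°, so θ = 17.18° or 72.82°.
The smaller angle is 17.18°.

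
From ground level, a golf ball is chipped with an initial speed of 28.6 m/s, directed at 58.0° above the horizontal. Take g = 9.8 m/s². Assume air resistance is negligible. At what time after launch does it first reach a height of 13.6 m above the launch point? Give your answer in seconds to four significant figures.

Components: vₓ = 28.60 cos 58.0° = 15.16 m/s, v_y0 = 28.60 sin 58.0° = 24.25 m/s.
Require v_y0 t − ½ g t² = 13.6, i.e. 4.900 t² − 24.25 t + 13.6 = 0.
Quadratic formula: t = (24.25 ± √321.71) / 9.80 = (24.25 ± 17.94) / 9.80 → t = 0.6447 s or 4.305 s.
The first (ascending) time is 0.6447 s.

0.6447 s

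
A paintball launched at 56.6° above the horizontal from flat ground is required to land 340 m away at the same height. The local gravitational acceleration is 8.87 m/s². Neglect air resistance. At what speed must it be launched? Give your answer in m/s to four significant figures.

On level ground R = v₀² sin 2θ / g ⇒ v₀ = √(gR / sin 2θ).
v₀ = √(8.87 × 340 / sin 113.2°) = √(3016 / 0.9191) = √3281.1 = 57.28 m/s.

57.28 m/s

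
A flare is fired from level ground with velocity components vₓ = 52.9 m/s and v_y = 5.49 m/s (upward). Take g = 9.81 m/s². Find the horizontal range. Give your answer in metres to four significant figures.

Flight time T = 2 v_y0 / g = 1.119 s.
Horizontal distance R = vₓ T = 52.90 × 1.119 = 59.21 m.

59.21 m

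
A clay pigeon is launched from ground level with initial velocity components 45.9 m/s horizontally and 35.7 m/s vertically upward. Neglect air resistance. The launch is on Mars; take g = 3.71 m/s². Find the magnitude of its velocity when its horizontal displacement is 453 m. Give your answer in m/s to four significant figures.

x = vₓ t ⇒ t = 453/45.90 = 9.869 s.
Vertical velocity there: v_y = v_y0 − g t = 35.70 − 3.71 × 9.869 = −0.9150 m/s.
Speed: √(vₓ² + v_y²) = √(45.90² + 0.9150²) = 45.91 m/s.

45.91 m/s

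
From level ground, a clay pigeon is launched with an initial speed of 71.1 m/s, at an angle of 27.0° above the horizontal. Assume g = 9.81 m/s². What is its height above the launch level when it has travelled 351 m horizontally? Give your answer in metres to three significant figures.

28.3 m

Horizontal component vₓ = 71.10 cos 27.0° = 63.35 m/s; vertical v_y0 = 71.10 sin 27.0° = 32.28 m/s.
x = vₓ t ⇒ t = 351/63.35 = 5.541 s.
Height: y = v_y0 t − ½ g t² = 32.28 × 5.541 − 4.905 × 5.541² = 178.8 − 150.6 = 28.27 m.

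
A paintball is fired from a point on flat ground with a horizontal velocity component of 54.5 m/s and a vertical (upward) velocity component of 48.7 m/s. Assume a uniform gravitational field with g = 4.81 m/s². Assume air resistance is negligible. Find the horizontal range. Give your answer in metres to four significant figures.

Time aloft: T = 2 v_y0 / g = 2 × 48.70 / 4.81 = 20.25 s.
Horizontal distance R = vₓ T = 54.50 × 20.25 = 1104 m.

1104 m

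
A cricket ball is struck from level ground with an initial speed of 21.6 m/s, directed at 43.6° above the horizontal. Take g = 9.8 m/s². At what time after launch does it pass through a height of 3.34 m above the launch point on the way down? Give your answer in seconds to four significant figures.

vₓ = 21.60 cos 43.6° = 15.64 m/s; v_y0 = 21.60 sin 43.6° = 14.90 m/s.
Require v_y0 t − ½ g t² = 3.34, i.e. 4.900 t² − 14.90 t + 3.34 = 0.
t = [14.90 ± √(14.90² − 2·9.80·3.34)] / 9.80 = (14.90 ± 12.51) / 9.80, so t = 0.2438 s or t = 2.796 s.
The descending-branch root is 2.796 s.

2.796 s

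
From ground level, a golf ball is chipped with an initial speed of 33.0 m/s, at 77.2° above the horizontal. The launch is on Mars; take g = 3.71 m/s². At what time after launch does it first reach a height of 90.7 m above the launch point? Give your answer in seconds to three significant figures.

3.54 s

vₓ = 33.00 cos 77.2° = 7.311 m/s; v_y0 = 33.00 sin 77.2° = 32.18 m/s.
Require v_y0 t − ½ g t² = 90.7, i.e. 1.855 t² − 32.18 t + 90.7 = 0.
t = [32.18 ± √(32.18² − 2·3.71·90.7)] / 3.71 = (32.18 ± 19.04) / 3.71, so t = 3.542 s or t = 13.81 s.
The first (ascending) time is 3.542 s.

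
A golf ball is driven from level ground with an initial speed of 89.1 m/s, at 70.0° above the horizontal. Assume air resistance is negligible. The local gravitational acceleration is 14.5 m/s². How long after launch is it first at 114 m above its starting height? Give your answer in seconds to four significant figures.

1.577 s

Horizontal component vₓ = 89.10 cos 70.0° = 30.47 m/s; vertical v_y0 = 89.10 sin 70.0° = 83.73 m/s.
Require v_y0 t − ½ g t² = 114, i.e. 7.250 t² − 83.73 t + 114 = 0.
Quadratic formula: t = (83.73 ± √3704.1) / 14.5 = (83.73 ± 60.86) / 14.5 → t = 1.577 s or 9.972 s.
The first (ascending) time is 1.577 s.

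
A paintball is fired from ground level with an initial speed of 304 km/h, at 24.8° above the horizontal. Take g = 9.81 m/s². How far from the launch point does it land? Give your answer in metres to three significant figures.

554 m

Convert: 304 km/h = 304/3.6 = 84.44 m/s.
Components: vₓ = 84.44 cos 24.8° = 76.66 m/s, v_y0 = 84.44 sin 24.8° = 35.42 m/s.
Flight time T = 2 v_y0 / g = 7.221 s.
Range: R = vₓ T = 76.66 × 7.221 = 553.6 m.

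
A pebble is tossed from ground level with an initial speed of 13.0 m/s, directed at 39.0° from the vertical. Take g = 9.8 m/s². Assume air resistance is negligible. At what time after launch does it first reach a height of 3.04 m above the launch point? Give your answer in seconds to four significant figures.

0.3658 s

vₓ = 13.00 sin 39.0° = 8.181 m/s; v_y0 = 13.00 cos 39.0° = 10.10 m/s.
Require v_y0 t − ½ g t² = 3.04, i.e. 4.900 t² − 10.10 t + 3.04 = 0.
t = [10.10 ± √(10.10² − 2·9.80·3.04)] / 9.80 = (10.10 ± 6.518) / 9.80, so t = 0.3658 s or t = 1.696 s.
The first (ascending) time is 0.3658 s.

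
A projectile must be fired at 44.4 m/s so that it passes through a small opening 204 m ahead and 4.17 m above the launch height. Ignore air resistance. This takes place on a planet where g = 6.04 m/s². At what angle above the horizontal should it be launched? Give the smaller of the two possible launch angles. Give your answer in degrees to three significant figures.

Trajectory: y = x tanθ − g x² (1 + tan²θ)/(2v₀²). With x = 204, y = 4.17, v₀ = 44.4, g = 6.04:
63.75 tan²θ − 204 tanθ + (67.92) = 0.
tanθ = [204 ± √(204² − 4 × 63.75 × (67.92))] / (2 × 63.75) = (204 ± 155.9) / 127.5, giving tanθ = 0.3775 or 2.822.
θ = 20.68° or 70.49°; the smaller is 20.68°.

20.7°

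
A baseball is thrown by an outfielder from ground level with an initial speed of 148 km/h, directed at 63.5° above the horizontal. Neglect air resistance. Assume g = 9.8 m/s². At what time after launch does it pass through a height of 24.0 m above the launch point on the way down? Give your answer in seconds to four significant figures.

6.787 s

Convert: 148 km/h = 148/3.6 = 41.11 m/s.
Components: vₓ = 41.11 cos 63.5° = 18.34 m/s, v_y0 = 41.11 sin 63.5° = 36.79 m/s.
Height y(t) = 36.79 t − 4.900 t² = 24.0 gives 4.900 t² − 36.79 t + 24.0 = 0.
t = [36.79 ± √(36.79² − 2·9.80·24.0)] / 9.80 = (36.79 ± 29.72) / 9.80, so t = 0.7217 s or t = 6.787 s.
The descending-branch root is 6.787 s.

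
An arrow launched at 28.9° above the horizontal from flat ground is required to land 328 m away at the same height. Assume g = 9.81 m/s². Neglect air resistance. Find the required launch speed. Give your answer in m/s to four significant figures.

61.66 m/s

Level-ground range: R = v₀² sin(2θ)/g, so v₀ = √(gR / sin 2θ).
v₀ = √(9.81 × 328 / sin 57.80°) = √(3218 / 0.8462) = √3802.5 = 61.66 m/s.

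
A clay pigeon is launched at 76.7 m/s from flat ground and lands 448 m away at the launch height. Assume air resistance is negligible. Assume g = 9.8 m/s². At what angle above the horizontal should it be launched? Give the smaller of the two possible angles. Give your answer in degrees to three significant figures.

From R = (v₀²/g) sin 2θ: sin 2θ = 9.80 × 448 / 5882.9 = 0.7463.
2θ = 48.27° or 180° − 48.27° = 131.7°, so θ = 24.14° or 65.86°.
The smaller angle is 24.14°.

24.1°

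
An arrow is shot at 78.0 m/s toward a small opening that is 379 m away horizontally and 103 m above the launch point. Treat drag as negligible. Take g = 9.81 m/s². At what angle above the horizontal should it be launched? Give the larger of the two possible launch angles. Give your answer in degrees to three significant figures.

Trajectory: y = x tanθ − g x² (1 + tan²θ)/(2v₀²). With x = 379, y = 103, v₀ = 78.0, g = 9.81:
115.8 tan²θ − 379 tanθ + (218.8) = 0.
tanθ = [379 ± √(379² − 4 × 115.8 × (218.8))] / (2 × 115.8) = (379 ± 205.6) / 231.6, giving tanθ = 0.7485 or 2.524.
θ = 36.82° or 68.39°; the larger is 68.39°.

68.4°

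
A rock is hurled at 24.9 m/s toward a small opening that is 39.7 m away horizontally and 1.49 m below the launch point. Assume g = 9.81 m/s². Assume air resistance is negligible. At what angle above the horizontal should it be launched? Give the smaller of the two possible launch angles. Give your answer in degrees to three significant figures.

Trajectory: y = x tanθ − g x² (1 + tan²θ)/(2v₀²). With x = 39.7, y = −1.49, v₀ = 24.9, g = 9.81:
12.47 tan²θ − 39.7 tanθ + (10.98) = 0.
tanθ = [39.7 ± √(39.7² − 4 × 12.47 × (10.98))] / (2 × 12.47) = (39.7 ± 32.07) / 24.94, giving tanθ = 0.3059 or 2.878.
θ = 17.01° or 70.84°; the smaller is 17.01°.

17.0°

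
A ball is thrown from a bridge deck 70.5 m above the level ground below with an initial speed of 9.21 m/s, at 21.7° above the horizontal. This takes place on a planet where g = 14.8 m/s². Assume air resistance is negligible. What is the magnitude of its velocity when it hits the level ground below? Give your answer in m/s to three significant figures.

46.6 m/s

Resolve: vₓ = 9.210 cos 21.7° = 8.557 m/s and v_y0 = 9.210 sin 21.7° = 3.405 m/s.
Vertical motion (up positive, ground at y = 0): 7.400 t² − (3.405) t − 70.5 = 0, so t = (3.405 + √(3.405² + 2·14.8·70.5)) / 14.8 = (3.405 + 45.81) / 14.8 = 3.325 s.
Vertical velocity at impact: v_y = v_y0 − g t = 3.405 − 14.8 × 3.325 = −45.81 m/s.
Speed: |v| = √(vₓ² + v_y²) = √(8.557² + 45.81²) = 46.60 m/s.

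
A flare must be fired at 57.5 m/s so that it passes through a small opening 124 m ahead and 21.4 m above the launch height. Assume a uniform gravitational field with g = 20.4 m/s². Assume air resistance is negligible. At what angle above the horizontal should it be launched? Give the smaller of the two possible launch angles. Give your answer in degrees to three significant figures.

38.7°

Trajectory: y = x tanθ − g x² (1 + tan²θ)/(2v₀²). With x = 124, y = 21.4, v₀ = 57.5, g = 20.4:
47.44 tan²θ − 124 tanθ + (68.84) = 0.
tanθ = [124 ± √(124² − 4 × 47.44 × (68.84))] / (2 × 47.44) = (124 ± 48.11) / 94.87, giving tanθ = 0.7999 or 1.814.
θ = 38.66° or 61.14°; the smaller is 38.66°.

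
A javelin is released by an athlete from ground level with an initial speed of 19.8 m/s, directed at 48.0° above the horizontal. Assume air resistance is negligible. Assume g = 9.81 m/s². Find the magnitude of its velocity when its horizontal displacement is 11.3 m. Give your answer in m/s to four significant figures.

14.69 m/s

Horizontal component vₓ = 19.80 cos 48.0° = 13.25 m/s; vertical v_y0 = 19.80 sin 48.0° = 14.71 m/s.
x = vₓ t ⇒ t = 11.3/13.25 = 0.8529 s.
Vertical velocity there: v_y = v_y0 − g t = 14.71 − 9.81 × 0.8529 = 6.347 m/s.
Speed: √(vₓ² + v_y²) = √(13.25² + 6.347²) = 14.69 m/s.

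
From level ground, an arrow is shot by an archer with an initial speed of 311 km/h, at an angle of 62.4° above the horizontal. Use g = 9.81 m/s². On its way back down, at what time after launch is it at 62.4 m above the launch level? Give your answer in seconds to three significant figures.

14.7 s

Convert: 311 km/h = 311/3.6 = 86.39 m/s.
vₓ = 86.39 cos 62.4° = 40.02 m/s; v_y0 = 86.39 sin 62.4° = 76.56 m/s.
Require v_y0 t − ½ g t² = 62.4, i.e. 4.905 t² − 76.56 t + 62.4 = 0.
t = [76.56 ± √(76.56² − 2·9.81·62.4)] / 9.81 = (76.56 ± 68.09) / 9.81, so t = 0.8628 s or t = 14.75 s.
The descending-branch root is 14.75 s.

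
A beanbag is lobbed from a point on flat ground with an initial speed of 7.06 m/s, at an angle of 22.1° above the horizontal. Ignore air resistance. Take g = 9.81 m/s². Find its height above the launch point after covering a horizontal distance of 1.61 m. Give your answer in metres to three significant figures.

Horizontal component vₓ = 7.060 cos 22.1° = 6.541 m/s; vertical v_y0 = 7.060 sin 22.1° = 2.656 m/s.
Time to reach x = 1.61 m: t = x/vₓ = 1.61/6.541 = 0.2461 s.
Height: y = v_y0 t − ½ g t² = 2.656 × 0.2461 − 4.905 × 0.2461² = 0.6538 − 0.2971 = 0.3566 m.

0.357 m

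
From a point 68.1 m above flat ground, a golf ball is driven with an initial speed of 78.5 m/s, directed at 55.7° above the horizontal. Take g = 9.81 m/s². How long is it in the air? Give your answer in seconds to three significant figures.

14.2 s

vₓ = 78.50 cos 55.7° = 44.24 m/s; v_y0 = 78.50 sin 55.7° = 64.85 m/s.
Vertical motion (up positive, ground at y = 0): 4.905 t² − (64.85) t − 68.1 = 0, so t = (64.85 + √(64.85² + 2·9.81·68.1)) / 9.81 = (64.85 + 74.44) / 9.81 = 14.20 s.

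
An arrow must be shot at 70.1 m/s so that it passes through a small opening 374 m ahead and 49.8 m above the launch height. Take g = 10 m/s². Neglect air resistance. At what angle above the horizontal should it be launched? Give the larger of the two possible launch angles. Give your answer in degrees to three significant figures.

62.6°

Trajectory: y = x tanθ − g x² (1 + tan²θ)/(2v₀²). With x = 374, y = 49.8, v₀ = 70.1, g = 10.0:
142.3 tan²θ − 374 tanθ + (192.1) = 0.
tanθ = [374 ± √(374² − 4 × 142.3 × (192.1))] / (2 × 142.3) = (374 ± 174.6) / 284.6, giving tanθ = 0.7004 or 1.927.
θ = 35.01° or 62.58°; the larger is 62.58°.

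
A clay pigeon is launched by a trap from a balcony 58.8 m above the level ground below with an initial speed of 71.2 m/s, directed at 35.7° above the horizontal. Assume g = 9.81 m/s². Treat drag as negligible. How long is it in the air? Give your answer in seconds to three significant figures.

Components: vₓ = 71.20 cos 35.7° = 57.82 m/s, v_y0 = 71.20 sin 35.7° = 41.55 m/s.
Vertical motion (up positive, ground at y = 0): 4.905 t² − (41.55) t − 58.8 = 0, so t = (41.55 + √(41.55² + 2·9.81·58.8)) / 9.81 = (41.55 + 53.66) / 9.81 = 9.706 s.

9.71 s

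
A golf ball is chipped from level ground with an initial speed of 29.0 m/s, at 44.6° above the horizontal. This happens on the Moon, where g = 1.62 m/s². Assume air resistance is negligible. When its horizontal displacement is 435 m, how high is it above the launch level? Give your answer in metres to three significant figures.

69.5 m

Components: vₓ = 29.00 cos 44.6° = 20.65 m/s, v_y0 = 29.00 sin 44.6° = 20.36 m/s.
At x = 435 m, t = x/vₓ = 435/20.65 = 21.07 s.
Height: y = v_y0 t − ½ g t² = 20.36 × 21.07 − 0.8100 × 21.07² = 429.0 − 359.5 = 69.49 m.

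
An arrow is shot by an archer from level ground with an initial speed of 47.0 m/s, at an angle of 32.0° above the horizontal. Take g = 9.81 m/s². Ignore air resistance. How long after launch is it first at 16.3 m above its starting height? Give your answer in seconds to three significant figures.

Components: vₓ = 47.00 cos 32.0° = 39.86 m/s, v_y0 = 47.00 sin 32.0° = 24.91 m/s.
Require v_y0 t − ½ g t² = 16.3, i.e. 4.905 t² − 24.91 t + 16.3 = 0.
Quadratic formula: t = (24.91 ± √300.51) / 9.81 = (24.91 ± 17.34) / 9.81 → t = 0.7718 s or 4.306 s.
The first (ascending) time is 0.7718 s.

0.772 s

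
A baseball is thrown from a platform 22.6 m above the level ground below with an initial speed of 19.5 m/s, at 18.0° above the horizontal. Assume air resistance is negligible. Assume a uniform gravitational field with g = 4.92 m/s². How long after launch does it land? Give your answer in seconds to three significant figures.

Horizontal component vₓ = 19.50 cos 18.0° = 18.55 m/s; vertical v_y0 = 19.50 sin 18.0° = 6.026 m/s.
The projectile lands when y = 22.6 + (6.026) t − ½·4.92·t² = 0. Positive root: t = (6.026 + √(6.026² + 2·4.92·22.6)) / 4.92 = (6.026 + 16.08) / 4.92 = 4.494 s.

4.49 s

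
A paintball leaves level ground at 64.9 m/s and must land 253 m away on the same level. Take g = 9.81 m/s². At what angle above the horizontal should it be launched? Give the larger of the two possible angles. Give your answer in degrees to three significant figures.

Level-ground range R = v₀² sin(2θ)/g ⇒ sin(2θ) = gR/v₀² = 9.81 × 253 / 64.9² = 0.5893.
2θ = 36.10° or 180° − 36.10° = 143.9°, so θ = 18.05° or 71.95°.
The larger angle is 71.95°.

71.9°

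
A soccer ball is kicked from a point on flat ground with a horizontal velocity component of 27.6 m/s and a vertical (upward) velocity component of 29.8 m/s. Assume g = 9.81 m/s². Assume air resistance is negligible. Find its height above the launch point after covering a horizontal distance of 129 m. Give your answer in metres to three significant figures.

32.1 m

Time to reach x = 129 m: t = x/vₓ = 129/27.60 = 4.674 s.
Height: y = v_y0 t − ½ g t² = 29.80 × 4.674 − 4.905 × 4.674² = 139.3 − 107.2 = 32.13 m.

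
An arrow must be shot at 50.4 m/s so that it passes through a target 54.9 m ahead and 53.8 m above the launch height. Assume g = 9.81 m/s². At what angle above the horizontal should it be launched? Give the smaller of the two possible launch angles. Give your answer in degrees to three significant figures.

51.4°

Trajectory: y = x tanθ − g x² (1 + tan²θ)/(2v₀²). With x = 54.9, y = 53.8, v₀ = 50.4, g = 9.81:
5.820 tan²θ − 54.9 tanθ + (59.62) = 0.
tanθ = [54.9 ± √(54.9² − 4 × 5.820 × (59.62))] / (2 × 5.820) = (54.9 ± 40.32) / 11.64, giving tanθ = 1.252 or 8.181.
θ = 51.39° or 83.03°; the smaller is 51.39°.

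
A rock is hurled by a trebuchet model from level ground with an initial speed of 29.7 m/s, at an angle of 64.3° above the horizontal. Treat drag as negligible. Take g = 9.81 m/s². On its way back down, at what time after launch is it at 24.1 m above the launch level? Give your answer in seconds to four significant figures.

4.318 s

Resolve: vₓ = 29.70 cos 64.3° = 12.88 m/s and v_y0 = 29.70 sin 64.3° = 26.76 m/s.
Height y(t) = 26.76 t − 4.905 t² = 24.1 gives 4.905 t² − 26.76 t + 24.1 = 0.
Quadratic formula: t = (26.76 ± √243.36) / 9.81 = (26.76 ± 15.60) / 9.81 → t = 1.138 s or 4.318 s.
The descending-branch root is 4.318 s.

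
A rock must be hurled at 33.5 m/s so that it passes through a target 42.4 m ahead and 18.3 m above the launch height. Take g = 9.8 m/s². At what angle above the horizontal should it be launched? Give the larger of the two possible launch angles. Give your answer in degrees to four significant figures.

77.97°

Trajectory: y = x tanθ − g x² (1 + tan²θ)/(2v₀²). With x = 42.4, y = 18.3, v₀ = 33.5, g = 9.80:
7.849 tan²θ − 42.4 tanθ + (26.15) = 0.
tanθ = [42.4 ± √(42.4² − 4 × 7.849 × (26.15))] / (2 × 7.849) = (42.4 ± 31.25) / 15.70, giving tanθ = 0.7101 or 4.692.
θ = 35.38° or 77.97°; the larger is 77.97°.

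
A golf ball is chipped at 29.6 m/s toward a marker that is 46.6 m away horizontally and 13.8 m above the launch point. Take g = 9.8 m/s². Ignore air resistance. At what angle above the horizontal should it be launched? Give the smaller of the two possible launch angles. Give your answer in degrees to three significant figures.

34.0°

Trajectory: y = x tanθ − g x² (1 + tan²θ)/(2v₀²). With x = 46.6, y = 13.8, v₀ = 29.6, g = 9.80:
12.14 tan²θ − 46.6 tanθ + (25.94) = 0.
tanθ = [46.6 ± √(46.6² − 4 × 12.14 × (25.94))] / (2 × 12.14) = (46.6 ± 30.19) / 24.29, giving tanθ = 0.6758 or 3.161.
θ = 34.05° or 72.45°; the smaller is 34.05°.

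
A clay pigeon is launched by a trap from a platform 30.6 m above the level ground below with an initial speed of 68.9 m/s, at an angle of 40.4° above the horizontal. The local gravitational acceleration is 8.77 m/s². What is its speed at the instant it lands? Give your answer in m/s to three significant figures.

Horizontal component vₓ = 68.90 cos 40.4° = 52.47 m/s; vertical v_y0 = 68.90 sin 40.4° = 44.66 m/s.
With up positive and y = 0 at the ground: y(t) = 30.6 + (44.66) t − 4.385 t². Setting y = 0 and taking the positive root: t = [44.66 + √(44.66² + 2·8.77·30.6)] / 8.77 = (44.66 + 50.31) / 8.77 = 10.83 s.
Vertical velocity at impact: v_y = v_y0 − g t = 44.66 − 8.77 × 10.83 = −50.31 m/s.
Speed: |v| = √(vₓ² + v_y²) = √(52.47² + 50.31²) = 72.69 m/s.

72.7 m/s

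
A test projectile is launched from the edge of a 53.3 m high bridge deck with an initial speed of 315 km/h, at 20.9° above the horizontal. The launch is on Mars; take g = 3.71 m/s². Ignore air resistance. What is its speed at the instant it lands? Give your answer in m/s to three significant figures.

89.7 m/s

Convert: 315 km/h = 315/3.6 = 87.50 m/s.
Horizontal component vₓ = 87.50 cos 20.9° = 81.74 m/s; vertical v_y0 = 87.50 sin 20.9° = 31.21 m/s.
With up positive and y = 0 at the ground: y(t) = 53.3 + (31.21) t − 1.855 t². Setting y = 0 and taking the positive root: t = [31.21 + √(31.21² + 2·3.71·53.3)] / 3.71 = (31.21 + 37.01) / 3.71 = 18.39 s.
Vertical velocity at impact: v_y = v_y0 − g t = 31.21 − 3.71 × 18.39 = −37.01 m/s.
Speed: |v| = √(vₓ² + v_y²) = √(81.74² + 37.01²) = 89.73 m/s.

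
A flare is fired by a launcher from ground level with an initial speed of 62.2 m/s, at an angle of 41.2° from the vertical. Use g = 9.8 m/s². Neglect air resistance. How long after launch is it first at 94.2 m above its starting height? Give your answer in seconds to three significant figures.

Resolve: vₓ = 62.20 sin 41.2° = 40.97 m/s and v_y0 = 62.20 cos 41.2° = 46.80 m/s.
Height y(t) = 46.80 t − 4.900 t² = 94.2 gives 4.900 t² − 46.80 t + 94.2 = 0.
t = [46.80 ± √(46.80² − 2·9.80·94.2)] / 9.80 = (46.80 ± 18.55) / 9.80, so t = 2.883 s or t = 6.668 s.
The first (ascending) time is 2.883 s.

2.88 s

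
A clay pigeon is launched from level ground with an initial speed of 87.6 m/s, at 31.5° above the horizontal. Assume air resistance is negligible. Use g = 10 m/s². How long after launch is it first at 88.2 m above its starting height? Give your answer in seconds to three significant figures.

2.76 s

vₓ = 87.60 cos 31.5° = 74.69 m/s; v_y0 = 87.60 sin 31.5° = 45.77 m/s.
Set y = v_y0 t − ½ g t² = 88.2: 5.000 t² − 45.77 t + 88.2 = 0.
Quadratic formula: t = (45.77 ± √330.97) / 10.0 = (45.77 ± 18.19) / 10.0 → t = 2.758 s or 6.396 s.
The first (ascending) time is 2.758 s.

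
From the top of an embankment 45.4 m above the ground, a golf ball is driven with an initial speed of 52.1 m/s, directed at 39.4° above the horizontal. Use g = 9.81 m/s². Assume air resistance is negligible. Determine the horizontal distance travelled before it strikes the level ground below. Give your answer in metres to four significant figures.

Horizontal component vₓ = 52.10 cos 39.4° = 40.26 m/s; vertical v_y0 = 52.10 sin 39.4° = 33.07 m/s.
The projectile lands when y = 45.4 + (33.07) t − ½·9.81·t² = 0. Positive root: t = (33.07 + √(33.07² + 2·9.81·45.4)) / 9.81 = (33.07 + 44.55) / 9.81 = 7.912 s.
Horizontal distance: R = vₓ t = 40.26 × 7.912 = 318.5 m.

318.5 m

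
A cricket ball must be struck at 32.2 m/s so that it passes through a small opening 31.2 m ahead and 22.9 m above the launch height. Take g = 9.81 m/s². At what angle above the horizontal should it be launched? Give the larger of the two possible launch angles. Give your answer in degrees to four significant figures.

80.11°

Trajectory: y = x tanθ − g x² (1 + tan²θ)/(2v₀²). With x = 31.2, y = 22.9, v₀ = 32.2, g = 9.81:
4.605 tan²θ − 31.2 tanθ + (27.51) = 0.
tanθ = [31.2 ± √(31.2² − 4 × 4.605 × (27.51))] / (2 × 4.605) = (31.2 ± 21.61) / 9.210, giving tanθ = 1.042 or 5.733.
θ = 46.17° or 80.11°; the larger is 80.11°.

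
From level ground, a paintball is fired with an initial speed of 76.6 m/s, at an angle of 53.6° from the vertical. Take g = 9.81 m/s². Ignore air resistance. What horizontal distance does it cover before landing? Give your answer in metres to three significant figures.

Horizontal component vₓ = 76.60 sin 53.6° = 61.65 m/s; vertical v_y0 = 76.60 cos 53.6° = 45.46 m/s.
Flight time T = 2 v_y0 / g = 9.267 s.
Range: R = vₓ T = 61.65 × 9.267 = 571.4 m.

571 m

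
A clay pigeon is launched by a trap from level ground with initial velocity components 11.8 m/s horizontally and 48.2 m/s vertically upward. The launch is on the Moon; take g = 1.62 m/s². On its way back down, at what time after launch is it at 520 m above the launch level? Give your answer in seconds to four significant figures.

Set y = v_y0 t − ½ g t² = 520: 0.8100 t² − 48.20 t + 520 = 0.
Quadratic formula: t = (48.20 ± √638.44) / 1.62 = (48.20 ± 25.27) / 1.62 → t = 14.16 s or 45.35 s.
The descending-branch root is 45.35 s.

45.35 s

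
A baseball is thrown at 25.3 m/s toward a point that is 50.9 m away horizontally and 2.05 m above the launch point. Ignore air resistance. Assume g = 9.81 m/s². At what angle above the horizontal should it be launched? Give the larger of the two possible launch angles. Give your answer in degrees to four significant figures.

63.63°

Trajectory: y = x tanθ − g x² (1 + tan²θ)/(2v₀²). With x = 50.9, y = 2.05, v₀ = 25.3, g = 9.81:
19.85 tan²θ − 50.9 tanθ + (21.90) = 0.
tanθ = [50.9 ± √(50.9² − 4 × 19.85 × (21.90))] / (2 × 19.85) = (50.9 ± 29.18) / 39.71, giving tanθ = 0.5470 or 2.017.
θ = 28.68° or 63.63°; the larger is 63.63°.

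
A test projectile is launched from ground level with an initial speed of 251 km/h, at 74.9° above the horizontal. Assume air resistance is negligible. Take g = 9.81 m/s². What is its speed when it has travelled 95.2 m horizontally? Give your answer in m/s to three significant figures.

Convert: 251 km/h = 251/3.6 = 69.72 m/s.
Components: vₓ = 69.72 cos 74.9° = 18.16 m/s, v_y0 = 69.72 sin 74.9° = 67.31 m/s.
Time to reach x = 95.2 m: t = x/vₓ = 95.2/18.16 = 5.241 s.
Vertical velocity there: v_y = v_y0 − g t = 67.31 − 9.81 × 5.241 = 15.90 m/s.
Speed: √(vₓ² + v_y²) = √(18.16² + 15.90²) = 24.14 m/s.

24.1 m/s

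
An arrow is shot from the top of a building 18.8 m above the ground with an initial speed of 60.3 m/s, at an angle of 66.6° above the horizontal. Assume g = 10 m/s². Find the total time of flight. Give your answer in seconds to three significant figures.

Components: vₓ = 60.30 cos 66.6° = 23.95 m/s, v_y0 = 60.30 sin 66.6° = 55.34 m/s.
The projectile lands when y = 18.8 + (55.34) t − ½·10.0·t² = 0. Positive root: t = (55.34 + √(55.34² + 2·10.0·18.8)) / 10.0 = (55.34 + 58.64) / 10.0 = 11.40 s.

11.4 s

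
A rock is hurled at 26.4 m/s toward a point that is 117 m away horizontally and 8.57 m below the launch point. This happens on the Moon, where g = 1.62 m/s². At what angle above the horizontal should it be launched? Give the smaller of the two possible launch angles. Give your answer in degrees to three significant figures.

3.62°

Trajectory: y = x tanθ − g x² (1 + tan²θ)/(2v₀²). With x = 117, y = −8.57, v₀ = 26.4, g = 1.62:
15.91 tan²θ − 117 tanθ + (7.339) = 0.
tanθ = [117 ± √(117² − 4 × 15.91 × (7.339))] / (2 × 15.91) = (117 ± 115.0) / 31.82, giving tanθ = 0.06327 or 7.291.
θ = 3.620° or 82.19°; the smaller is 3.620°.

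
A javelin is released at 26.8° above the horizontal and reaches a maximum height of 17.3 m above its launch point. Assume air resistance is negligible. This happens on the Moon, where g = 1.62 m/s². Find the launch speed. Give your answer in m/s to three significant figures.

At the peak v_y = 0, so v_y0 = √(2gH) = √(2 × 1.62 × 17.3) = 7.487 m/s.
v_y0 = v₀ sin θ ⇒ v₀ = 7.487 / sin 26.8° = 16.60 m/s.

16.6 m/s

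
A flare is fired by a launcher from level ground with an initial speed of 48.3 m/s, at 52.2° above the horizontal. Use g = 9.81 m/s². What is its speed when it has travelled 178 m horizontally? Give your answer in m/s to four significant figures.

Resolve: vₓ = 48.30 cos 52.2° = 29.60 m/s and v_y0 = 48.30 sin 52.2° = 38.16 m/s.
At x = 178 m, t = x/vₓ = 178/29.60 = 6.013 s.
Vertical velocity there: v_y = v_y0 − g t = 38.16 − 9.81 × 6.013 = −20.82 m/s.
Speed: √(vₓ² + v_y²) = √(29.60² + 20.82²) = 36.19 m/s.

36.19 m/s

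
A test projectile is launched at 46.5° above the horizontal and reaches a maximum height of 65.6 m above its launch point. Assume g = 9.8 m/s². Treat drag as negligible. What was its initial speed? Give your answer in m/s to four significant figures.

49.43 m/s

At the peak v_y = 0, so v_y0 = √(2gH) = √(2 × 9.80 × 65.6) = 35.86 m/s.
v_y0 = v₀ sin θ ⇒ v₀ = 35.86 / sin 46.5° = 49.43 m/s.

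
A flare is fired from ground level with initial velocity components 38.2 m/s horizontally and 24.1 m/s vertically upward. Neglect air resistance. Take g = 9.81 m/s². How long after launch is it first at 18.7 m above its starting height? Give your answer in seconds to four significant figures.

0.9658 s

Set y = v_y0 t − ½ g t² = 18.7: 4.905 t² − 24.10 t + 18.7 = 0.
t = [24.10 ± √(24.10² − 2·9.81·18.7)] / 9.81 = (24.10 ± 14.63) / 9.81, so t = 0.9658 s or t = 3.948 s.
The first (ascending) time is 0.9658 s.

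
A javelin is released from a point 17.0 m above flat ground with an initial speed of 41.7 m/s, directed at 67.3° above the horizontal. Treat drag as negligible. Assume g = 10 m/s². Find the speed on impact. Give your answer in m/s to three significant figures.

Resolve: vₓ = 41.70 cos 67.3° = 16.09 m/s and v_y0 = 41.70 sin 67.3° = 38.47 m/s.
With up positive and y = 0 at the ground: y(t) = 17.0 + (38.47) t − 5.000 t². Setting y = 0 and taking the positive root: t = [38.47 + √(38.47² + 2·10.0·17.0)] / 10.0 = (38.47 + 42.66) / 10.0 = 8.113 s.
Vertical velocity at impact: v_y = v_y0 − g t = 38.47 − 10.0 × 8.113 = −42.66 m/s.
Speed: |v| = √(vₓ² + v_y²) = √(16.09² + 42.66²) = 45.59 m/s.

45.6 m/s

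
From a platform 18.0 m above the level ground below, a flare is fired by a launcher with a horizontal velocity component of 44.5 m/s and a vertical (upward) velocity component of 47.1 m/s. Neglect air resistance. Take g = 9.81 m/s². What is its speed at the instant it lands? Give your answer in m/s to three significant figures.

67.5 m/s

Vertical motion (up positive, ground at y = 0): 4.905 t² − (47.10) t − 18.0 = 0, so t = (47.10 + √(47.10² + 2·9.81·18.0)) / 9.81 = (47.10 + 50.71) / 9.81 = 9.971 s.
Vertical velocity at impact: v_y = v_y0 − g t = 47.10 − 9.81 × 9.971 = −50.71 m/s.
Speed: |v| = √(vₓ² + v_y²) = √(44.50² + 50.71²) = 67.47 m/s.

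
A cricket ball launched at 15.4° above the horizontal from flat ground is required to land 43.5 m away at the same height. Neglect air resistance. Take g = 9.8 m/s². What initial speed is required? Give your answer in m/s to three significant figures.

28.9 m/s

From R = (v₀² / g) sin 2θ: v₀ = √(gR / sin 2θ).
v₀ = √(9.80 × 43.5 / sin 30.80°) = √(426.3 / 0.5120) = √832.55 = 28.85 m/s.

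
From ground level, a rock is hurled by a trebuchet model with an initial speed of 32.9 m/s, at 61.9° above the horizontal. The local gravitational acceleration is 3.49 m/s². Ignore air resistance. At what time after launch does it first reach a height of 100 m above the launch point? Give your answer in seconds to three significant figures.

Horizontal component vₓ = 32.90 cos 61.9° = 15.50 m/s; vertical v_y0 = 32.90 sin 61.9° = 29.02 m/s.
Require v_y0 t − ½ g t² = 100, i.e. 1.745 t² − 29.02 t + 100 = 0.
Quadratic formula: t = (29.02 ± √144.27) / 3.49 = (29.02 ± 12.01) / 3.49 → t = 4.874 s or 11.76 s.
The first (ascending) time is 4.874 s.

4.87 s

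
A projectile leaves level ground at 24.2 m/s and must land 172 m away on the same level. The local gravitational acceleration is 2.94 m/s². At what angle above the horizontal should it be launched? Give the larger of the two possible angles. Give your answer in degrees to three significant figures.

R = v₀² sin 2θ / g gives sin 2θ = gR/v₀² = 2.94·172/24.2² = 0.8635.
2θ = 59.71° or 180° − 59.71° = 120.3°, so θ = 29.85° or 60.15°.
The larger angle is 60.15°.

60.1°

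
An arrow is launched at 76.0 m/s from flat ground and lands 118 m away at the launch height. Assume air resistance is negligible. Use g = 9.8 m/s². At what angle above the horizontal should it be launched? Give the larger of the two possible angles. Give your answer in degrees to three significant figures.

R = v₀² sin 2θ / g gives sin 2θ = gR/v₀² = 9.80·118/76.0² = 0.2002.
2θ = 11.55° or 180° − 11.55° = 168.5°, so θ = 5.775° or 84.23°.
The larger angle is 84.23°.

84.2°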